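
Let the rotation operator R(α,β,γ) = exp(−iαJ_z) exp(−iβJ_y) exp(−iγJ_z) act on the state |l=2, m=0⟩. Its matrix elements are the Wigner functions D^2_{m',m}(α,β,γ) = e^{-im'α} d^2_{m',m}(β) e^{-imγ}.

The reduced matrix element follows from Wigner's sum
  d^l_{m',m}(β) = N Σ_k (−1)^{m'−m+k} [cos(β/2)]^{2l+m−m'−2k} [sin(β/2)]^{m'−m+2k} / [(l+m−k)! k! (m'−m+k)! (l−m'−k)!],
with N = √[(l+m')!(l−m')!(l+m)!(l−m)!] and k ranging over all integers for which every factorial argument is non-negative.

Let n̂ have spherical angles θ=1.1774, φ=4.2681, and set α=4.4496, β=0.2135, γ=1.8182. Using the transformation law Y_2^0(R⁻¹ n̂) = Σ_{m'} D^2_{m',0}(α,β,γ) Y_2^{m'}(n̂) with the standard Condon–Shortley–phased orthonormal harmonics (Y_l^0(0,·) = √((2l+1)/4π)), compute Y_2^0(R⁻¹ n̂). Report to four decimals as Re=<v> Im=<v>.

Need the full column D^2_{m',0} for m'=−2..2 at α=4.4496, β=0.2135, γ=1.8182.
cos(β/2)=0.994308, sin(β/2)=0.106547
d^2_{-2,0}: single k=2 term ⇒ +0.027492;  D = -0.023781+0.013793i
d^2_{-1,0}: k∈[1..2] ⇒ +0.256555 -0.002946 = +0.253609;  D = -0.065881-0.244903i
d^2_{0,0}: k∈[0..2] ⇒ +0.977424 -0.044894 +0.000129 = +0.932659;  D = +0.932659+0.000000i
d^2_{1,0}: k∈[0..1] ⇒ -0.256555 +0.002946 = -0.253609;  D = +0.065881-0.244903i
d^2_{2,0}: single k=0 term ⇒ +0.027492;  D = -0.023781-0.013793i
Y_2^{m'}(θ=1.1774,φ=4.2681) and Σ D·Y over m':
  (-0.0238+0.0138i)·(-0.2078-0.2558i)  (-0.0659-0.2449i)·(-0.1176+0.2470i)  (+0.9327+0.0000i)·(-0.1764+0.0000i)  (+0.0659-0.2449i)·(+0.1176+0.2470i)  (-0.0238-0.0138i)·(-0.2078+0.2558i)
Y_2^0(R⁻¹ n̂) = -0.011093-0.000000i

Re=-0.0111 Im=0.0000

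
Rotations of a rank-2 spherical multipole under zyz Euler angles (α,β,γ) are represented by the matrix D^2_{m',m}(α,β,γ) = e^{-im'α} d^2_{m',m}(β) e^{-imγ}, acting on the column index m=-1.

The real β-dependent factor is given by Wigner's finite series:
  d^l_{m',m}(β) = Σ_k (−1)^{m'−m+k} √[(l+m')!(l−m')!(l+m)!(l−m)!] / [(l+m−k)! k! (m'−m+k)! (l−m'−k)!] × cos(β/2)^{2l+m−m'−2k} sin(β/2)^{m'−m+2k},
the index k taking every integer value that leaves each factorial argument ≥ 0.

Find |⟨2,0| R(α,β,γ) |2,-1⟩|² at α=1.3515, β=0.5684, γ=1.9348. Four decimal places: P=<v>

P=0.3087

Split into d^2_{0,-1}(β=0.5684) × two z-phases.
With c≡cos(β/2)=0.959886 and s≡sin(β/2)=0.280390, N=[2·2·1·6]^{1/2}=4.898979
k∈{0,1} keeps every argument non-negative
  k=0: (−1)^1·4.8990/(2)·0.9599^3·0.2804^1 = -0.607431
  k=1: (−1)^2·4.8990/(2)·0.9599^1·0.2804^3 = +0.051830
d^2_{0,-1}(0.5684) = -0.607431 +0.051830 = -0.555601
|D^2_{0,-1}|² = |d^2_{0,-1}(β)|² = (-0.555601)² = 0.308692 (the z-rotation phases have unit modulus)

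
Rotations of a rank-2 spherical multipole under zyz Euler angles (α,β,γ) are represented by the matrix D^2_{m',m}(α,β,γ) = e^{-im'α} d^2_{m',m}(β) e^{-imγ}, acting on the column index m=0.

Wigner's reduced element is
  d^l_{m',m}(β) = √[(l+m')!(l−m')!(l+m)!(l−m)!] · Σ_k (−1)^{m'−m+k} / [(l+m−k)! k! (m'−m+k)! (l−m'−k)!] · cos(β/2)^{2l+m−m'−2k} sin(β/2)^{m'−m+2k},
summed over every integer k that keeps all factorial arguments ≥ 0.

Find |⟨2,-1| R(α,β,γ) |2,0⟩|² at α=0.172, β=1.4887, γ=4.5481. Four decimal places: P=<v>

P=0.0100

Split into d^2_{-1,0}(β=1.4887) × two z-phases.
Half-angle: c=0.735528, s=0.677494. N=√(1·6·2·2)=4.898979
The bounds max(0,m−m')=1 and min(l+m,l−m')=2 give 2 terms
  k=1: (−1)^0·4.8990/(2)·0.7355^3·0.6775^1 = +0.660358
  k=2: (−1)^1·4.8990/(2)·0.7355^1·0.6775^3 = -0.560262
d^2_{-1,0}(1.4887) = +0.660358 -0.560262 = +0.100096
|D^2_{-1,0}|² = |d^2_{-1,0}(β)|² = (+0.100096)² = 0.010019 (the z-rotation phases have unit modulus)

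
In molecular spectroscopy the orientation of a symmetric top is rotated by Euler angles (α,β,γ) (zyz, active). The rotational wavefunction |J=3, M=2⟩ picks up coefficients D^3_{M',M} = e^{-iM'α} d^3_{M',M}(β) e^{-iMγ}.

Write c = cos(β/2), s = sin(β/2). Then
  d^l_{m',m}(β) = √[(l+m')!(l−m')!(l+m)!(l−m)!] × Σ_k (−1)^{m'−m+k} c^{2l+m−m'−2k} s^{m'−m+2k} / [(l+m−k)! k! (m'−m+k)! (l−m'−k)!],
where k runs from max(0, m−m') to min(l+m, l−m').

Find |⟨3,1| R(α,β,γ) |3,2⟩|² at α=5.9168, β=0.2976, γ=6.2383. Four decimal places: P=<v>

P=0.1794

First d^3_{1,2}(β=0.2976), then the phase factors e^{-i(1)α} and e^{-i(2)γ}:
With c≡cos(β/2)=0.988950 and s≡sin(β/2)=0.148251, N=[24·2·120·1]^{1/2}=75.894664
k∈{1,2} keeps every argument non-negative
  k=1: (−1)^0·75.8947/(24)·0.9889^5·0.1483^1 = +0.443476
  k=2: (−1)^1·75.8947/(12)·0.9889^3·0.1483^3 = -0.019932
d^3_{1,2}(0.2976) = +0.443476 -0.019932 = +0.423544
|D^3_{1,2}|² = |d^3_{1,2}(β)|² = (+0.423544)² = 0.179390 (the z-rotation phases have unit modulus)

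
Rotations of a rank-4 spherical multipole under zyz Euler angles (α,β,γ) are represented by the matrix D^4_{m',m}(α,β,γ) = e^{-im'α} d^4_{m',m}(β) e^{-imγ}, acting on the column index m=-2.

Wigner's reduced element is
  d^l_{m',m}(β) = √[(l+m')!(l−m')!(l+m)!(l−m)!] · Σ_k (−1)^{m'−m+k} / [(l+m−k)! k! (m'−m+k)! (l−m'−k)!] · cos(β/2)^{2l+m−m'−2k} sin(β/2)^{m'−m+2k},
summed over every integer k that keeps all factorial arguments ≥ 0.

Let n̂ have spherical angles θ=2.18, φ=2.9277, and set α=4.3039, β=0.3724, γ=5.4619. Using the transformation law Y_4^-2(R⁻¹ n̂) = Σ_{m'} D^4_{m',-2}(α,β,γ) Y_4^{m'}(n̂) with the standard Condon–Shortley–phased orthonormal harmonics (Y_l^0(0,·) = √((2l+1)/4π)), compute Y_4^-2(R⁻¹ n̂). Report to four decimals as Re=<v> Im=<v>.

Need the full column D^4_{m',-2} for m'=−4..4 at α=4.3039, β=0.3724, γ=5.4619.
cos(β/2)=0.982715, sin(β/2)=0.185126
d^4_{-4,-2}: single k=2 term ⇒ +0.163335;  D = -0.161850+0.021973i
d^4_{-3,-2}: k∈[1..2] ⇒ +0.613089 -0.065272 = +0.547818;  D = +0.147996-0.527448i
d^4_{-2,-2}: k∈[0..2] ⇒ +0.869801 -0.370408 +0.016431 = +0.515824;  D = +0.400427+0.325166i
d^4_{-1,-2}: k∈[0..2] ⇒ -0.695178 +0.123352 -0.002918 = -0.574744;  D = +0.509726-0.265539i
d^4_{0,-2}: k∈[0..2] ⇒ +0.292833 -0.027712 +0.000369 = +0.265490;  D = -0.019039-0.264807i
d^4_{1,-2}: k∈[0..2] ⇒ -0.082235 +0.004377 -0.000031 = -0.077888;  D = -0.073514-0.025733i
d^4_{2,-2}: k∈[0..2] ⇒ +0.016431 -0.000466 +0.000001 = +0.015966;  D = -0.010827+0.011734i
d^4_{3,-2}: k∈[0..1] ⇒ -0.002316 +0.000027 = -0.002289;  D = +0.000927+0.002093i
d^4_{4,-2}: single k=0 term ⇒ +0.000206;  D = +0.000206-0.000002i
Y_4^{m'}(θ=2.18,φ=2.9277) and Σ D·Y over m':
  (-0.1619+0.0220i)·(+0.1313+0.1511i)  (+0.1480-0.5274i)·(+0.3165+0.2365i)  (+0.4004+0.3252i)·(+0.2645+0.1206i)  (+0.5097-0.2655i)·(-0.1536-0.0334i)  (-0.0190-0.2648i)·(-0.3248+0.0000i)  (-0.0735-0.0257i)·(+0.1536-0.0334i)  (-0.0108+0.0117i)·(+0.2645-0.1206i)  (+0.0009+0.0021i)·(-0.3165+0.2365i)  (+0.0002-0.0000i)·(+0.1313-0.1511i)
Y_4^-2(R⁻¹ n̂) = +0.118356+0.093018i

Re=0.1184 Im=0.0930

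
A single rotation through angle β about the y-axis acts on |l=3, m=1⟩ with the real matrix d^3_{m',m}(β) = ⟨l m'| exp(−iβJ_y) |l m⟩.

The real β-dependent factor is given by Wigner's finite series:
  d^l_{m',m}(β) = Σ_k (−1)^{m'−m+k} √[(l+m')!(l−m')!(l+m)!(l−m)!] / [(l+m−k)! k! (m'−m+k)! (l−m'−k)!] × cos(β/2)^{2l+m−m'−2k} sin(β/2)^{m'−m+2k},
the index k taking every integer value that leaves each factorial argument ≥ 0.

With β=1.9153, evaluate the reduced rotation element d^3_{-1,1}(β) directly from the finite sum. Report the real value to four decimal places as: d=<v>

d=-0.4459

d^3_{-1,1}(β=1.9153) via Wigner's sum:
c=cos(1.9153/2)=0.575444, s=sin(1.9153/2)=0.817842; N=√[2·24·24·2]=48.000000
Admissible k: 2..4 (factorial args all ≥0)
  k=2: (−1)^0·48.0000/(8)·0.5754^4·0.8178^2 = +0.440048
  k=3: (−1)^1·48.0000/(6)·0.5754^2·0.8178^4 = -1.185146
  k=4: (−1)^2·48.0000/(48)·0.5754^0·0.8178^6 = +0.299237
d^3_{-1,1}(1.9153) = +0.440048 -1.185146 +0.299237 = -0.445861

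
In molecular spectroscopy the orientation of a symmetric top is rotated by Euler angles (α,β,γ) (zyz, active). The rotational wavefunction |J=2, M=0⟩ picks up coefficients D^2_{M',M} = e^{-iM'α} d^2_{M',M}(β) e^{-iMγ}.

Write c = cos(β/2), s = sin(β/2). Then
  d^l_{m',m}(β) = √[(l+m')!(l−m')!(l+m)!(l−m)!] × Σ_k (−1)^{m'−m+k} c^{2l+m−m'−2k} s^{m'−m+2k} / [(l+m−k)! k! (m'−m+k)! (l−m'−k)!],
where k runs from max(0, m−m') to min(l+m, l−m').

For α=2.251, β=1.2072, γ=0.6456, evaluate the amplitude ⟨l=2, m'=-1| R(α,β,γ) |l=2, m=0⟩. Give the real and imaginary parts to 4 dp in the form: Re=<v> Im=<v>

First d^2_{-1,0}(β=1.2072), then the phase factors e^{-i(-1)α} and e^{-i(0)γ}:
c=cos(1.2072/2)=0.823298, s=sin(1.2072/2)=0.567610; N=√[1·6·2·2]=4.898979
The bounds max(0,m−m')=1 and min(l+m,l−m')=2 give 2 terms
  k=1: (−1)^0·4.8990/(2)·0.8233^3·0.5676^1 = +0.775883
  k=2: (−1)^1·4.8990/(2)·0.8233^1·0.5676^3 = -0.368793
d^2_{-1,0}(1.2072) = +0.775883 -0.368793 = +0.407090
Phases: e^{-i·(-1)·2.251}=-0.628951+0.777445i, e^{-i·(0)·0.6456}=+1.000000+0.000000i ⇒ D=-0.256040+0.316490i

Re=-0.2560 Im=0.3165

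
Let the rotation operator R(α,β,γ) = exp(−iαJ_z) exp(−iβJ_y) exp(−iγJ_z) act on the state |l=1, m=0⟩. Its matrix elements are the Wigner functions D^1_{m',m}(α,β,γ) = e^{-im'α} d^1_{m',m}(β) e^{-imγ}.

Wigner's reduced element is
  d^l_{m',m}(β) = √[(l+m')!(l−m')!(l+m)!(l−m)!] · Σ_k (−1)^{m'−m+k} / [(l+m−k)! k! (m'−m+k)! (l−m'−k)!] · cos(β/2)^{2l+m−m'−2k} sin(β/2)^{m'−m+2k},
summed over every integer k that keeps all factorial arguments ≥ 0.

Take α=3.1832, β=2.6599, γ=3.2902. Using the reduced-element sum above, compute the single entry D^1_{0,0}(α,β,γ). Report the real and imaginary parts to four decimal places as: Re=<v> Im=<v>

Re=-0.8862 Im=0.0000

D^1_{0,0}(3.1832,2.6599,3.2902) = e^{-i·0·3.1832}·d^1_{0,0}(2.6599)·e^{-i·0·3.2902}. Compute d first:
c=cos(2.6599/2)=0.238525, s=sin(2.6599/2)=0.971136; N=√[1·1·1·1]=1.000000
The bounds max(0,m−m')=0 and min(l+m,l−m')=1 give 2 terms
  k=0: (−1)^0·1.0000/(1)·0.2385^2·0.9711^0 = +0.056894
  k=1: (−1)^1·1.0000/(1)·0.2385^0·0.9711^2 = -0.943106
d^1_{0,0}(2.6599) = +0.056894 -0.943106 = -0.886212
Attach z-rotation phases: D = e^{-i(0)(3.1832)}·(-0.886212)·e^{-i(0)(3.2902)} = -0.886212+0.000000i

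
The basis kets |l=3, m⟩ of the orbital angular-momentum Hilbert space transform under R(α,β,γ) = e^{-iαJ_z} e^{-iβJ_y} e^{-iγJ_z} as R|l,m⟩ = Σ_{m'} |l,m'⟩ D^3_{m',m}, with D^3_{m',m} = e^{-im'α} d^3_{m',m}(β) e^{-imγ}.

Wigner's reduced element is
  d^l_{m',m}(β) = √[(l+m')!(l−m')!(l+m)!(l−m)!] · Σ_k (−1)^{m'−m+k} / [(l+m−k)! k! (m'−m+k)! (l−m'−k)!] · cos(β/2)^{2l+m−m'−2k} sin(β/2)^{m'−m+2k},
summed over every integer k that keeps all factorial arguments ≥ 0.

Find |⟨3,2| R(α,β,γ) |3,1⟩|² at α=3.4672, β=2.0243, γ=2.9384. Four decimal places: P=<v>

P=0.2135

Split into d^3_{2,1}(β=2.0243) × two z-phases.
Half-angle: c=0.530039, s=0.847973. N=√(120·1·24·2)=75.894664
The bounds max(0,m−m')=0 and min(l+m,l−m')=1 give 2 terms
  k=0: (−1)^1·75.8947/(24)·0.5300^5·0.8480^1 = -0.112181
  k=1: (−1)^2·75.8947/(12)·0.5300^3·0.8480^3 = +0.574248
d^3_{2,1}(2.0243) = -0.112181 +0.574248 = +0.462067
|D^3_{2,1}|² = |d^3_{2,1}(β)|² = (+0.462067)² = 0.213506 (the z-rotation phases have unit modulus)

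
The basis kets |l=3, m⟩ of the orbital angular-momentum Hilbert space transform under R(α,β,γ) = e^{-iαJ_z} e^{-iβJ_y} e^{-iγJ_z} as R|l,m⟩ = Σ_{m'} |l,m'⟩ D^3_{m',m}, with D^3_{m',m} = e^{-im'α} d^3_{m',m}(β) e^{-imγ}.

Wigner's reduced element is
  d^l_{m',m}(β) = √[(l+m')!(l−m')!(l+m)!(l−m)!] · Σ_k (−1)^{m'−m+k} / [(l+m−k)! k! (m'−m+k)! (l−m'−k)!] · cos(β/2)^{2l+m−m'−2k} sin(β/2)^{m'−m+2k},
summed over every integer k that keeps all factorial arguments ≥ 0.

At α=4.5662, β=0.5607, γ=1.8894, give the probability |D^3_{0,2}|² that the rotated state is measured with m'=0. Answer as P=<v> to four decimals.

Split into d^3_{0,2}(β=0.5607) × two z-phases.
Half-angle: c=0.960959, s=0.276692. N=√(6·6·120·1)=65.726707
k: max(0,(2)−(0))=2 … min(3+(2),3−(0))=3
  k=2: (−1)^0·65.7267/(12)·0.9610^4·0.2767^2 = +0.357580
  k=3: (−1)^1·65.7267/(12)·0.9610^2·0.2767^4 = -0.029645
d^3_{0,2}(0.5607) = +0.357580 -0.029645 = +0.327934
|D^3_{0,2}|² = |d^3_{0,2}(β)|² = (+0.327934)² = 0.107541 (the z-rotation phases have unit modulus)

P=0.1075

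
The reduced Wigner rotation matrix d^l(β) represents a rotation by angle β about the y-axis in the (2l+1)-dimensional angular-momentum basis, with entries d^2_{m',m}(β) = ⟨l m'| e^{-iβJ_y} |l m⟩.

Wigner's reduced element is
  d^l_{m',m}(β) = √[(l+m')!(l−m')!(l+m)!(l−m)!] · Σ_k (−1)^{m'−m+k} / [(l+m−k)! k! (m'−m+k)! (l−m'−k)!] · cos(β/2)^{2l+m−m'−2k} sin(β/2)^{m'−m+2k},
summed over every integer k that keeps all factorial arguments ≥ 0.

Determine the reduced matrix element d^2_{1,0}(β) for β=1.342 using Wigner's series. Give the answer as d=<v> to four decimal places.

d^2_{1,0}(β=1.342) via Wigner's sum:
Half-angle: c=0.783200, s=0.621769. N=√(6·1·2·2)=4.898979
k: max(0,(0)−(1))=0 … min(2+(0),2−(1))=1
  k=0: (−1)^1·4.8990/(2)·0.7832^3·0.6218^1 = -0.731684
  k=1: (−1)^2·4.8990/(2)·0.7832^1·0.6218^3 = +0.461144
d^2_{1,0}(1.342) = -0.731684 +0.461144 = -0.270540

d=-0.2705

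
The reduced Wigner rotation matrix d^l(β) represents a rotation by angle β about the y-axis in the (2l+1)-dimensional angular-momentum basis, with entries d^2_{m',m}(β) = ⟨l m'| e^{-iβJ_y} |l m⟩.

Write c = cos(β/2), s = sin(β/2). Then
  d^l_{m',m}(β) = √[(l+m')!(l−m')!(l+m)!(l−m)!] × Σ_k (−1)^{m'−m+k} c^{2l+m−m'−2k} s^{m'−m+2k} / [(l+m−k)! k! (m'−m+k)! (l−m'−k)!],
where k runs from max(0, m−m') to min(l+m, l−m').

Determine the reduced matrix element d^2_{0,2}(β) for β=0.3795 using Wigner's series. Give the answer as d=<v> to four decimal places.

d=0.0840

d^2_{0,2}(β=0.3795) via Wigner's sum:
c=cos(0.3795/2)=0.982051, s=sin(0.3795/2)=0.188613; N=√[2·2·24·1]=9.797959
The bounds max(0,m−m')=2 and min(l+m,l−m')=2 give 1 term
  k=2: (−1)^0·9.7980/(4)·0.9821^2·0.1886^2 = +0.084041
d^2_{0,2}(0.3795) = +0.084041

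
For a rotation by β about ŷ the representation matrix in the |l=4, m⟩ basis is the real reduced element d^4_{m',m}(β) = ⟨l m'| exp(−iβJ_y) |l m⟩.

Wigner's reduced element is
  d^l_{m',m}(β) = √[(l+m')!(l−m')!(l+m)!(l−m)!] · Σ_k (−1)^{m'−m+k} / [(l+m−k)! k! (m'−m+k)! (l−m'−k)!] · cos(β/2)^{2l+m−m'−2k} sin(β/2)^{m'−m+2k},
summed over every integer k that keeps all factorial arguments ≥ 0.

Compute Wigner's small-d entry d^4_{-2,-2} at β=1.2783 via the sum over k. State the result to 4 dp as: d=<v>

d=-0.1811

d^4_{-2,-2}(β=1.2783) via Wigner's sum:
With c≡cos(β/2)=0.802603 and s≡sin(β/2)=0.596513, N=[2·720·2·720]^{1/2}=1440.000000
k: max(0,(-2)−(-2))=0 … min(4+(-2),4−(-2))=2
  k=0: (−1)^0·1440.0000/(1440)·0.8026^8·0.5965^0 = +0.172189
  k=1: (−1)^1·1440.0000/(120)·0.8026^6·0.5965^2 = -1.141371
  k=2: (−1)^2·1440.0000/(96)·0.8026^4·0.5965^4 = +0.788089
d^4_{-2,-2}(1.2783) = +0.172189 -1.141371 +0.788089 = -0.181092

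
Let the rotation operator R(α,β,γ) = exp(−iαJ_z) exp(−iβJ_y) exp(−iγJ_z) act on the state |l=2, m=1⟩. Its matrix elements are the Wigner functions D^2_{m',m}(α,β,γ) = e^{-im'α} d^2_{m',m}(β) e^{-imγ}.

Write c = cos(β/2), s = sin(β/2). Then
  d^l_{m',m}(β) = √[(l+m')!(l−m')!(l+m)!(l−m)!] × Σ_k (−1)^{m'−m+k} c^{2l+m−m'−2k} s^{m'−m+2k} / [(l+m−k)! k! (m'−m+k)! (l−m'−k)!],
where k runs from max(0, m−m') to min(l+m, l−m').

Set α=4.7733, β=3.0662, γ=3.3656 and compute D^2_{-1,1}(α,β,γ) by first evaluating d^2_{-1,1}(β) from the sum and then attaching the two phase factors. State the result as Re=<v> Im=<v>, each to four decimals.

D^2_{-1,1}(4.7733,3.0662,3.3656) = e^{-i·-1·4.7733}·d^2_{-1,1}(3.0662)·e^{-i·1·3.3656}. Compute d first:
c=cos(3.0662/2)=0.037687, s=sin(3.0662/2)=0.999290; N=√[1·6·6·1]=6.000000
Admissible k: 2..3 (factorial args all ≥0)
  k=2: (−1)^0·6.0000/(2)·0.0377^2·0.9993^2 = +0.004255
  k=3: (−1)^1·6.0000/(6)·0.0377^0·0.9993^4 = -0.997161
d^2_{-1,1}(3.0662) = +0.004255 -0.997161 = -0.992906
Phases: e^{-i·(-1)·4.7733}=+0.060873-0.998145i, e^{-i·(1)·3.3656}=-0.975015+0.222139i ⇒ D=-0.161222-0.979730i

Re=-0.1612 Im=-0.9797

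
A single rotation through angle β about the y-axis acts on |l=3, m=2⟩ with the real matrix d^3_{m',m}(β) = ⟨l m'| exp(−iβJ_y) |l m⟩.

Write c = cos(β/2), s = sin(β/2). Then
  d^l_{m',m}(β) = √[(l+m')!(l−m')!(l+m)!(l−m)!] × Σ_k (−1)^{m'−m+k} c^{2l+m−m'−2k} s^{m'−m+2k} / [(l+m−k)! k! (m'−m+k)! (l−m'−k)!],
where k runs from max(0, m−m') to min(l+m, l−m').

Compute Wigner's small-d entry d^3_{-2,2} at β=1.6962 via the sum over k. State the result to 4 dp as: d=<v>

d^3_{-2,2}(β=1.6962) via Wigner's sum:
c=cos(1.6962/2)=0.661409, s=sin(1.6962/2)=0.750025; N=√[1·120·120·1]=120.000000
The bounds max(0,m−m')=4 and min(l+m,l−m')=5 give 2 terms
  k=4: (−1)^0·120.0000/(24)·0.6614^2·0.7500^4 = +0.692172
  k=5: (−1)^1·120.0000/(120)·0.6614^0·0.7500^6 = -0.178014
d^3_{-2,2}(1.6962) = +0.692172 -0.178014 = +0.514158

d=0.5142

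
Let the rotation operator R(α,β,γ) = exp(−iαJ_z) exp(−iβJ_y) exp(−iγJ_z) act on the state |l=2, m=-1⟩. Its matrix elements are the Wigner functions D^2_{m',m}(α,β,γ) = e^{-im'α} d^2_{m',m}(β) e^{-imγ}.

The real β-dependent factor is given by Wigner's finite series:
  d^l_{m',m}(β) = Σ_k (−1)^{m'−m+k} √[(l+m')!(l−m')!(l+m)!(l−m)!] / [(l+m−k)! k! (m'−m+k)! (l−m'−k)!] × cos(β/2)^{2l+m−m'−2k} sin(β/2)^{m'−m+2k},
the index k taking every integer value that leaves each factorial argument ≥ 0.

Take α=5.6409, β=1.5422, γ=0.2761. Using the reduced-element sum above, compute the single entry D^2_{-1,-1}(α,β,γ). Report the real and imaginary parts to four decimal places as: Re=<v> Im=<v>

Split into d^2_{-1,-1}(β=1.5422) × two z-phases.
Half-angle: c=0.717144, s=0.696925. N=√(1·6·1·6)=6.000000
k: max(0,(-1)−(-1))=0 … min(2+(-1),2−(-1))=1
  k=0: (−1)^0·6.0000/(6)·0.7171^4·0.6969^0 = +0.264501
  k=1: (−1)^1·6.0000/(2)·0.7171^2·0.6969^2 = -0.749387
d^2_{-1,-1}(1.5422) = +0.264501 -0.749387 = -0.484886
Phases: e^{-i·(-1)·5.6409}=+0.800729-0.599027i, e^{-i·(-1)·0.2761}=+0.962126+0.272605i ⇒ D=-0.452738+0.173617i

Re=-0.4527 Im=0.1736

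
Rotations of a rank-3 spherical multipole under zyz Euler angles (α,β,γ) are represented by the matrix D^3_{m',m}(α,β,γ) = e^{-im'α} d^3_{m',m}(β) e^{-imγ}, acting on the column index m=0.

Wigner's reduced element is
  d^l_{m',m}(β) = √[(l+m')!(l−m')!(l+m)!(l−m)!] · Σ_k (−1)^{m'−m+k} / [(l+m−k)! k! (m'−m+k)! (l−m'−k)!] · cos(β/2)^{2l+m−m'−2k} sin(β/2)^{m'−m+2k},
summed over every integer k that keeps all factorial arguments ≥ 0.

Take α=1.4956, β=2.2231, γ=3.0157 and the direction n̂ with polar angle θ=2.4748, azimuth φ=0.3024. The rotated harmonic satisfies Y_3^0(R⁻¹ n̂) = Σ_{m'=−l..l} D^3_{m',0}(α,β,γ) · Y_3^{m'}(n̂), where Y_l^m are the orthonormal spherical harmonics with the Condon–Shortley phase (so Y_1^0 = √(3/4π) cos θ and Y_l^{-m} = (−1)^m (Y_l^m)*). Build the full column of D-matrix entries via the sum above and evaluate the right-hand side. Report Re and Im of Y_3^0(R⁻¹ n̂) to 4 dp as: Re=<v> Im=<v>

Need the full column D^3_{m',0} for m'=−3..3 at α=1.4956, β=2.2231, γ=3.0157.
cos(β/2)=0.443273, sin(β/2)=0.896387
d^3_{-3,0}: single k=3 term ⇒ +0.280553;  D = -0.062754-0.273444i
d^3_{-2,0}: k∈[2..3] ⇒ +0.169916 -0.694839 = -0.524923;  D = +0.518998-0.078647i
d^3_{-1,0}: k∈[1..3] ⇒ +0.053142 -0.651945 +0.888667 = +0.289864;  D = +0.021776+0.289045i
d^3_{0,0}: k∈[0..3] ⇒ +0.007586 -0.279201 +1.141737 -0.518768 = +0.351355;  D = +0.351355+0.000000i
d^3_{1,0}: k∈[0..2] ⇒ -0.053142 +0.651945 -0.888667 = -0.289864;  D = -0.021776+0.289045i
d^3_{2,0}: k∈[0..1] ⇒ +0.169916 -0.694839 = -0.524923;  D = +0.518998+0.078647i
d^3_{3,0}: single k=0 term ⇒ -0.280553;  D = +0.062754-0.273444i
Y_3^{m'}(θ=2.4748,φ=0.3024) and Σ D·Y over m':
  (-0.0628-0.2734i)·(+0.0608-0.0778i)  (+0.5190-0.0786i)·(-0.2527+0.1747i)  (+0.0218+0.2890i)·(+0.3983-0.1243i)  (+0.3514+0.0000i)·(-0.0257+0.0000i)  (-0.0218+0.2890i)·(-0.3983-0.1243i)  (+0.5190+0.0786i)·(-0.2527-0.1747i)  (+0.0628-0.2734i)·(-0.0608-0.0778i)
Y_3^0(R⁻¹ n̂) = -0.204809-0.000000i

Re=-0.2048 Im=0.0000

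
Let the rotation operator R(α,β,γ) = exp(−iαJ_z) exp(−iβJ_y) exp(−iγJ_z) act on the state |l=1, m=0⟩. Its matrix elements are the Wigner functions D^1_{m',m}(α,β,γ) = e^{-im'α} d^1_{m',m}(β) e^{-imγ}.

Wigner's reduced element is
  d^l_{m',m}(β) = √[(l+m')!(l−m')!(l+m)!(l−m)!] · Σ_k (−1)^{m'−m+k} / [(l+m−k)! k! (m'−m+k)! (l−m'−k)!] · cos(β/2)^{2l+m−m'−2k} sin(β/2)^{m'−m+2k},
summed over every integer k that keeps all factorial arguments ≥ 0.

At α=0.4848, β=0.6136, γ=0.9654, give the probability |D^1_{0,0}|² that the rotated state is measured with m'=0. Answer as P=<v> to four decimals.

First d^1_{0,0}(β=0.6136), then the phase factors e^{-i(0)α} and e^{-i(0)γ}:
Half-angle: c=0.953305, s=0.302010. N=√(1·1·1·1)=1.000000
k∈{0,1} keeps every argument non-negative
  k=0: (−1)^0·1.0000/(1)·0.9533^2·0.3020^0 = +0.908790
  k=1: (−1)^1·1.0000/(1)·0.9533^0·0.3020^2 = -0.091210
d^1_{0,0}(0.6136) = +0.908790 -0.091210 = +0.817580
|D^1_{0,0}|² = |d^1_{0,0}(β)|² = (+0.817580)² = 0.668438 (the z-rotation phases have unit modulus)

P=0.6684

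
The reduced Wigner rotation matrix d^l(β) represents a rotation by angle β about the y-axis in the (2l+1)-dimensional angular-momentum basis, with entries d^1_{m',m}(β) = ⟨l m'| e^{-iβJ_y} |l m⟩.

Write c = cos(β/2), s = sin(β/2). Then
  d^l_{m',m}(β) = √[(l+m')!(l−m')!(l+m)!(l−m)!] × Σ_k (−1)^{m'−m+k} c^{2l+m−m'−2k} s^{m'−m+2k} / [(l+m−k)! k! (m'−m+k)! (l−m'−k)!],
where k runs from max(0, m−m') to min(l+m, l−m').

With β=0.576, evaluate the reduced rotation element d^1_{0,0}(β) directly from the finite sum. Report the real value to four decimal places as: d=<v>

d=0.8386

d^1_{0,0}(β=0.576) via Wigner's sum:
With c≡cos(β/2)=0.958814 and s≡sin(β/2)=0.284035, N=[1·1·1·1]^{1/2}=1.000000
k∈{0,1} keeps every argument non-negative
  k=0: (−1)^0·1.0000/(1)·0.9588^2·0.2840^0 = +0.919324
  k=1: (−1)^1·1.0000/(1)·0.9588^0·0.2840^2 = -0.080676
d^1_{0,0}(0.576) = +0.919324 -0.080676 = +0.838648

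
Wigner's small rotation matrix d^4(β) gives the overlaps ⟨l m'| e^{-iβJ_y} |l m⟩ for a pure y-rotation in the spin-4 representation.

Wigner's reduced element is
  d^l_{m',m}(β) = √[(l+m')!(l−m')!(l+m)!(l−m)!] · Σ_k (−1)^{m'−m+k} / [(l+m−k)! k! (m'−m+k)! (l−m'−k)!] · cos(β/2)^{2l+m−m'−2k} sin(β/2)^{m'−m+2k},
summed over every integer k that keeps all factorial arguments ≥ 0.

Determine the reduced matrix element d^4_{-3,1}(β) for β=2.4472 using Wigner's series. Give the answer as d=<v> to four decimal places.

d=-0.4967

d^4_{-3,1}(β=2.4472) via Wigner's sum:
With c≡cos(β/2)=0.340263 and s≡sin(β/2)=0.940330, N=[1·5040·120·6]^{1/2}=1904.940944
The bounds max(0,m−m')=4 and min(l+m,l−m')=5 give 2 terms
  k=4: (−1)^0·1904.9409/(144)·0.3403^4·0.9403^4 = +0.138643
  k=5: (−1)^1·1904.9409/(240)·0.3403^2·0.9403^6 = -0.635305
d^4_{-3,1}(2.4472) = +0.138643 -0.635305 = -0.496661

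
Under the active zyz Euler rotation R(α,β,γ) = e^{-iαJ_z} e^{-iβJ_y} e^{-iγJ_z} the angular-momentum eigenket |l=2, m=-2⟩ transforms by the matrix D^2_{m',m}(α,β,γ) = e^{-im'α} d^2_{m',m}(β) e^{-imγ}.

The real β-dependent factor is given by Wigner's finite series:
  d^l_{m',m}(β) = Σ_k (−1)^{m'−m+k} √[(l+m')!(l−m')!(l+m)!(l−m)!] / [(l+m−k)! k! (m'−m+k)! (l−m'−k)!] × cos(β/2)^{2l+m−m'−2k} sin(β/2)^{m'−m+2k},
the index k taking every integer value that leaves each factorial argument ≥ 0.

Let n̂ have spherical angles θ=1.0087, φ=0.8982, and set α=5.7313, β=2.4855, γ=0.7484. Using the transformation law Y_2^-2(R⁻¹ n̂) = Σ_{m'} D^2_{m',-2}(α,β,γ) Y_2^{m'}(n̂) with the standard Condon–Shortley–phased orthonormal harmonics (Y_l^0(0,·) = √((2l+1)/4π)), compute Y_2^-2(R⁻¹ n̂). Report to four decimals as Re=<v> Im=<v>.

Need the full column D^2_{m',-2} for m'=−2..2 at α=5.7313, β=2.4855, γ=0.7484.
cos(β/2)=0.322194, sin(β/2)=0.946674
d^2_{-2,-2}: single k=0 term ⇒ +0.010776;  D = +0.009955+0.004127i
d^2_{-1,-2}: single k=0 term ⇒ -0.063326;  D = -0.037097-0.051323i
d^2_{0,-2}: single k=0 term ⇒ +0.227883;  D = +0.016847+0.227259i
d^2_{1,-2}: single k=0 term ⇒ -0.546699;  D = +0.251430-0.485451i
d^2_{2,-2}: single k=0 term ⇒ +0.803158;  D = -0.688453+0.413636i
Y_2^{m'}(θ=1.0087,φ=0.8982) and Σ D·Y over m':
  (+0.0100+0.0041i)·(-0.0619-0.2695i)  (-0.0371-0.0513i)·(+0.2171-0.2725i)  (+0.0168+0.2273i)·(-0.0466+0.0000i)  (+0.2514-0.4855i)·(-0.2171-0.2725i)  (-0.6885+0.4136i)·(-0.0619+0.2695i)
Y_2^-2(R⁻¹ n̂) = -0.278095-0.188875i

Re=-0.2781 Im=-0.1889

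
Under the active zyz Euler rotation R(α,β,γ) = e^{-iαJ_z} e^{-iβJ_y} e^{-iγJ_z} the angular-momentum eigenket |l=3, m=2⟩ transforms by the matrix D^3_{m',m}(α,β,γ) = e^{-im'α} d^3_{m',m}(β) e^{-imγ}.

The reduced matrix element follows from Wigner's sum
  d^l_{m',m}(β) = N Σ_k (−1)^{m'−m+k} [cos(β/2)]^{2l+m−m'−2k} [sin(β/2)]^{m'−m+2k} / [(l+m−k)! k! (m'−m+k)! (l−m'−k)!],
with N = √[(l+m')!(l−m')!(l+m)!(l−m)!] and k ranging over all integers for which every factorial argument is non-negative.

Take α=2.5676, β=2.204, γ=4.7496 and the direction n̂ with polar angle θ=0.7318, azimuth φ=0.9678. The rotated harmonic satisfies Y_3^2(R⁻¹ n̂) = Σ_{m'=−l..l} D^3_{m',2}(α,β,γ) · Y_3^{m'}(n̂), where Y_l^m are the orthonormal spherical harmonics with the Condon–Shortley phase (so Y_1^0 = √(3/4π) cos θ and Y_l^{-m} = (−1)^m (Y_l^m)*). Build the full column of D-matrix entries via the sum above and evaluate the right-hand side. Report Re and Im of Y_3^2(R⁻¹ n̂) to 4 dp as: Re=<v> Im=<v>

Re=-0.0193 Im=0.3686

Need the full column D^3_{m',2} for m'=−3..3 at α=2.5676, β=2.204, γ=4.7496.
cos(β/2)=0.451813, sin(β/2)=0.892113
d^3_{-3,2}: single k=5 term ⇒ +0.625364;  D = -0.139891-0.609517i
d^3_{-2,2}: k∈[4..5] ⇒ +0.646496 -0.504102 = +0.142394;  D = -0.048611+0.133840i
d^3_{-1,2}: k∈[3..4] ⇒ +0.414157 -0.807342 = -0.393185;  D = -0.313385+0.237454i
d^3_{0,2}: k∈[2..3] ⇒ +0.181650 -0.708201 = -0.526552;  D = +0.525094-0.039151i
d^3_{1,2}: k∈[1..2] ⇒ +0.053114 -0.414157 = -0.361042;  D = -0.316919-0.172957i
d^3_{2,2}: k∈[0..1] ⇒ +0.008507 -0.165823 = -0.157316;  D = +0.075039+0.138266i
d^3_{3,2}: single k=0 term ⇒ -0.041142;  D = +0.003155-0.041021i
Y_3^{m'}(θ=0.7318,φ=0.9678) and Σ D·Y over m':
  (-0.1399-0.6095i)·(-0.1210-0.0294i)  (-0.0486+0.1338i)·(-0.1211-0.3171i)  (-0.3134+0.2375i)·(+0.2165-0.3144i)  (+0.5251-0.0392i)·(-0.0646+0.0000i)  (-0.3169-0.1730i)·(-0.2165-0.3144i)  (+0.0750+0.1383i)·(-0.1211+0.3171i)  (+0.0032-0.0410i)·(+0.1210-0.0294i)
Y_3^2(R⁻¹ n̂) = -0.019265+0.368562i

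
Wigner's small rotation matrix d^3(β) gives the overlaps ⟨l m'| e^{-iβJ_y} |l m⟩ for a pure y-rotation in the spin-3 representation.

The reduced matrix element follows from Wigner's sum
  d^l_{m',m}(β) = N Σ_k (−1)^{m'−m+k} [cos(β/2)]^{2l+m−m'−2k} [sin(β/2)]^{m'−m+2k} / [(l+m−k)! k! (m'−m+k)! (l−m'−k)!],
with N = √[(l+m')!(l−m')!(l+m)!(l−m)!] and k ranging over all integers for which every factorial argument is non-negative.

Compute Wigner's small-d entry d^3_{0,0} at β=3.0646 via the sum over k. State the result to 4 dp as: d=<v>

d=-0.9823

d^3_{0,0}(β=3.0646) via Wigner's sum:
With c≡cos(β/2)=0.038487 and s≡sin(β/2)=0.999259, N=[6·6·6·6]^{1/2}=36.000000
The bounds max(0,m−m')=0 and min(l+m,l−m')=3 give 4 terms
  k=0: (−1)^0·36.0000/(36)·0.0385^6·0.9993^0 = +0.000000
  k=1: (−1)^1·36.0000/(4)·0.0385^4·0.9993^2 = -0.000020
  k=2: (−1)^2·36.0000/(4)·0.0385^2·0.9993^4 = +0.013292
  k=3: (−1)^3·36.0000/(36)·0.0385^0·0.9993^6 = -0.995563
d^3_{0,0}(3.0646) = +0.000000 -0.000020 +0.013292 -0.995563 = -0.982291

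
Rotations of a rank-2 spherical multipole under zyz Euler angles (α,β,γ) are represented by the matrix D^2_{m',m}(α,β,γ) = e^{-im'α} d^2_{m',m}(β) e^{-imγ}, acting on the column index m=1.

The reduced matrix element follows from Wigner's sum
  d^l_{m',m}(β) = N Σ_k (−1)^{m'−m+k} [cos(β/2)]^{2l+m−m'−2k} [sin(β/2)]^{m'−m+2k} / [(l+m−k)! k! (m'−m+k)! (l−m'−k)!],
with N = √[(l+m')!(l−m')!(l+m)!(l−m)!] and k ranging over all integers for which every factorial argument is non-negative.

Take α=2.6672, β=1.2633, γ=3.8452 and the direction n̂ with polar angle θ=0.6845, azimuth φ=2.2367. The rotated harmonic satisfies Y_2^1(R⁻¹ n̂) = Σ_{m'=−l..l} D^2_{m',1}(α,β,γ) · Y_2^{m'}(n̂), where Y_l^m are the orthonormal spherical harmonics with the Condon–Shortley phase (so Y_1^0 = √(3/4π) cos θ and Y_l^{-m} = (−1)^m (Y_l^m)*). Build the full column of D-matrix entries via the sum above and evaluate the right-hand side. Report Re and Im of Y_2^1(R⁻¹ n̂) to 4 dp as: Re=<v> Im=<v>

Need the full column D^2_{m',1} for m'=−2..2 at α=2.6672, β=1.2633, γ=3.8452.
cos(β/2)=0.807054, sin(β/2)=0.590477
d^2_{-2,1}: single k=3 term ⇒ +0.332309;  D = +0.027085+0.331203i
d^2_{-1,1}: k∈[2..3] ⇒ +0.681292 -0.121566 = +0.559726;  D = +0.214248-0.517098i
d^2_{0,1}: k∈[1..2] ⇒ +0.760304 -0.406994 = +0.353310;  D = -0.269403+0.228582i
d^2_{1,1}: k∈[0..1] ⇒ +0.424239 -0.681292 = -0.257052;  D = -0.250329+0.058406i
d^2_{2,1}: single k=0 term ⇒ -0.620785;  D = +0.602220+0.150683i
Y_2^{m'}(θ=0.6845,φ=2.2367) and Σ D·Y over m':
  (+0.0271+0.3312i)·(-0.0366+0.1500i)  (+0.2142-0.5171i)·(-0.2338-0.2976i)  (-0.2694+0.2286i)·(+0.2525+0.0000i)  (-0.2503+0.0584i)·(+0.2338-0.2976i)  (+0.6022+0.1507i)·(-0.0366-0.1500i)
Y_2^1(R⁻¹ n̂) = -0.363231+0.099095i

Re=-0.3632 Im=0.0991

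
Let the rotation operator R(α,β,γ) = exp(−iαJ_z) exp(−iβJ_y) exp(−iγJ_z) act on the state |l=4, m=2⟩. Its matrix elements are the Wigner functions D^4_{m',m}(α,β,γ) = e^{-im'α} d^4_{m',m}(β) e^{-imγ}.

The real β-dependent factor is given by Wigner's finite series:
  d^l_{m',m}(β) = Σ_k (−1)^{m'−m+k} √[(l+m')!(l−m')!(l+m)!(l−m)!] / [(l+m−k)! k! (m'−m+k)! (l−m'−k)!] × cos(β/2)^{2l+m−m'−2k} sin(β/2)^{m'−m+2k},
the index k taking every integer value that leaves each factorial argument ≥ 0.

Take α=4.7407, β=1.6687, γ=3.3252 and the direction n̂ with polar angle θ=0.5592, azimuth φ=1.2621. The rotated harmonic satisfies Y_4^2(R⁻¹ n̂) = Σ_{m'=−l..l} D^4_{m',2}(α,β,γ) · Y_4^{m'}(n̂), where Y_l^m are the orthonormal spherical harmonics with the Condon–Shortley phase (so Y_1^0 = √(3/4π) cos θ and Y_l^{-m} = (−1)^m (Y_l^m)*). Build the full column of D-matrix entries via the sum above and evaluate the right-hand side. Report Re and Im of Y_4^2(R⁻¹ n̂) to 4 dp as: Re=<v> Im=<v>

Re=0.2102 Im=-0.2171

Need the full column D^4_{m',2} for m'=−4..4 at α=4.7407, β=1.6687, γ=3.3252.
cos(β/2)=0.671659, sin(β/2)=0.740860
d^4_{-4,2}: single k=6 term ⇒ +0.394725;  D = +0.382063-0.099174i
d^4_{-3,2}: k∈[5..6] ⇒ +0.759125 -0.307869 = +0.451256;  D = +0.125696+0.433396i
d^4_{-2,2}: k∈[4..6] ⇒ +0.919671 -0.895152 +0.090759 = +0.115278;  D = -0.109762+0.035232i
d^4_{-1,2}: k∈[3..5] ⇒ +0.786084 -1.434612 +0.349091 = -0.299437;  D = +0.099549+0.282405i
d^4_{0,2}: k∈[2..4] ⇒ +0.478066 -1.551069 +0.707680 = -0.365323;  D = -0.340967+0.131157i
d^4_{1,2}: k∈[1..3] ⇒ +0.193828 -1.179126 +0.956408 = -0.028890;  D = -0.011131-0.026660i
d^4_{2,2}: k∈[0..2] ⇒ +0.041418 -0.604711 +0.919671 = +0.356378;  D = -0.324845+0.146564i
d^4_{3,2}: k∈[0..1] ⇒ -0.170940 +0.623935 = +0.452995;  D = -0.197913-0.407474i
d^4_{4,2}: single k=0 term ⇒ +0.266653;  D = +0.236463-0.123243i
Y_4^{m'}(θ=0.5592,φ=1.2621) and Σ D·Y over m':
  (+0.3821-0.0992i)·(+0.0116+0.0331i)  (+0.1257+0.4334i)·(-0.1266+0.0952i)  (-0.1098+0.0352i)·(-0.3094-0.2196i)  (+0.0995+0.2824i)·(+0.1312-0.4114i)  (-0.3410+0.1312i)·(-0.0513+0.0000i)  (-0.0111-0.0267i)·(-0.1312-0.4114i)  (-0.3248+0.1466i)·(-0.3094+0.2196i)  (-0.1979-0.4075i)·(+0.1266+0.0952i)  (+0.2365-0.1232i)·(+0.0116-0.0331i)
Y_4^2(R⁻¹ n̂) = +0.210161-0.217141i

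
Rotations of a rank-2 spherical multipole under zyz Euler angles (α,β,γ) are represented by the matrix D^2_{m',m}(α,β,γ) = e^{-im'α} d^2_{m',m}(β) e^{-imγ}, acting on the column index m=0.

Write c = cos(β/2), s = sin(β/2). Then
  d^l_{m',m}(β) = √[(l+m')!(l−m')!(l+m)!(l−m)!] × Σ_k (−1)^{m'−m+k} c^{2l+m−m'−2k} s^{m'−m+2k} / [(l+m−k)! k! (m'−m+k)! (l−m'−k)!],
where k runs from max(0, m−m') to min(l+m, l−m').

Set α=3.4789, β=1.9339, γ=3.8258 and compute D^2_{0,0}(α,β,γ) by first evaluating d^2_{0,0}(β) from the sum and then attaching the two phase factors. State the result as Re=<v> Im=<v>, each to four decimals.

Re=-0.3108 Im=0.0000

D^2_{0,0}(3.4789,1.9339,3.8258) = e^{-i·0·3.4789}·d^2_{0,0}(1.9339)·e^{-i·0·3.8258}. Compute d first:
Half-angle: c=0.567813, s=0.823158. N=√(2·2·2·2)=4.000000
k: max(0,(0)−(0))=0 … min(2+(0),2−(0))=2
  k=0: (−1)^0·4.0000/(4)·0.5678^4·0.8232^0 = +0.103949
  k=1: (−1)^1·4.0000/(1)·0.5678^2·0.8232^2 = -0.873849
  k=2: (−1)^2·4.0000/(4)·0.5678^0·0.8232^4 = +0.459126
d^2_{0,0}(1.9339) = +0.103949 -0.873849 +0.459126 = -0.310774
Phases: e^{-i·(0)·3.4789}=+1.000000+0.000000i, e^{-i·(0)·3.8258}=+1.000000+0.000000i ⇒ D=-0.310774+0.000000i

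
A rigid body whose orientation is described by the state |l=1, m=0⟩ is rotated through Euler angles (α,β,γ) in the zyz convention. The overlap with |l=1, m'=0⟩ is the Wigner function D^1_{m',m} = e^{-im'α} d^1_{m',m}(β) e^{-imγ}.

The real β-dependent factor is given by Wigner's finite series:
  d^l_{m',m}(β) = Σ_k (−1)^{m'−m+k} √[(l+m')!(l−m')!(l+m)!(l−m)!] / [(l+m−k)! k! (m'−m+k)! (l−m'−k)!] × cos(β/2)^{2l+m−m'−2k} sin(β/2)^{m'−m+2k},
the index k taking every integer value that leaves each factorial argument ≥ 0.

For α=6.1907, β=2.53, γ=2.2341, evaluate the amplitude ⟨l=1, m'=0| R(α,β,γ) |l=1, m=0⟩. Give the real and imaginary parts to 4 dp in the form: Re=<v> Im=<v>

Re=-0.8187 Im=0.0000

Split into d^1_{0,0}(β=2.53) × two z-phases.
c=cos(2.53/2)=0.301053, s=sin(2.53/2)=0.953608; N=√[1·1·1·1]=1.000000
k: max(0,(0)−(0))=0 … min(1+(0),1−(0))=1
  k=0: (−1)^0·1.0000/(1)·0.3011^2·0.9536^0 = +0.090633
  k=1: (−1)^1·1.0000/(1)·0.3011^0·0.9536^2 = -0.909367
d^1_{0,0}(2.53) = +0.090633 -0.909367 = -0.818735
Attach z-rotation phases: D = e^{-i(0)(6.1907)}·(-0.818735)·e^{-i(0)(2.2341)} = -0.818735+0.000000i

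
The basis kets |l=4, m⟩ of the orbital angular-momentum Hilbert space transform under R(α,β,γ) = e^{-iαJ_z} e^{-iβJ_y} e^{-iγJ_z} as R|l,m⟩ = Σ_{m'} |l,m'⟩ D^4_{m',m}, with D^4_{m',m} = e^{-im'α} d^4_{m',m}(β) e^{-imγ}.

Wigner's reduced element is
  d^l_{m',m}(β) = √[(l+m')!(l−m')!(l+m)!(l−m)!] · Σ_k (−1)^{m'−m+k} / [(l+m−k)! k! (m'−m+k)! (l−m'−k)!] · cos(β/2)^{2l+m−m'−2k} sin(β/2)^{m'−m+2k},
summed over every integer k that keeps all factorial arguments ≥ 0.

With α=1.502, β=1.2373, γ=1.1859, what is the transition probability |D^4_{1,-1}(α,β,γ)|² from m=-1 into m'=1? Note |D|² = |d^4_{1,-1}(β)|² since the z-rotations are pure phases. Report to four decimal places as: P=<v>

P=0.0212

Split into d^4_{1,-1}(β=1.2373) × two z-phases.
Half-angle: c=0.814662, s=0.579936. N=√(120·6·6·120)=720.000000
k∈{0,1,2,3} keeps every argument non-negative
  k=0: (−1)^2·720.0000/(72)·0.8147^6·0.5799^2 = +0.983162
  k=1: (−1)^3·720.0000/(24)·0.8147^4·0.5799^4 = -1.494691
  k=2: (−1)^4·720.0000/(48)·0.8147^2·0.5799^6 = +0.378727
  k=3: (−1)^5·720.0000/(720)·0.8147^0·0.5799^8 = -0.012795
d^4_{1,-1}(1.2373) = +0.983162 -1.494691 +0.378727 -0.012795 = -0.145597
|D^4_{1,-1}|² = |d^4_{1,-1}(β)|² = (-0.145597)² = 0.021198 (the z-rotation phases have unit modulus)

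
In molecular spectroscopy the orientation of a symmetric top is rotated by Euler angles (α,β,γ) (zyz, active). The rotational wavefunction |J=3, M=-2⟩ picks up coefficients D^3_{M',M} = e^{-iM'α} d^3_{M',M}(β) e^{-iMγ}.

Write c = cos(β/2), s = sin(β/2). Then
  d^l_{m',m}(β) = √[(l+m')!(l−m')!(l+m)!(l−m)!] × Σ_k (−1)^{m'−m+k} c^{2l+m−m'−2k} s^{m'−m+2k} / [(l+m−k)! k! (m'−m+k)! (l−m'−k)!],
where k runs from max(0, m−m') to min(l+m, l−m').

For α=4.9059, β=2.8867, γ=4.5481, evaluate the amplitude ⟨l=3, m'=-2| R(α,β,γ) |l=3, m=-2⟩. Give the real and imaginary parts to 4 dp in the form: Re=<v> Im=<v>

Re=-0.0013 Im=-0.0001

D^3_{-2,-2}(4.9059,2.8867,4.5481) = e^{-i·-2·4.9059}·d^3_{-2,-2}(2.8867)·e^{-i·-2·4.5481}. Compute d first:
Half-angle: c=0.127102, s=0.991890. N=√(1·120·1·120)=120.000000
Admissible k: 0..1 (factorial args all ≥0)
  k=0: (−1)^0·120.0000/(120)·0.1271^6·0.9919^0 = +0.000004
  k=1: (−1)^1·120.0000/(24)·0.1271^4·0.9919^2 = -0.001284
d^3_{-2,-2}(2.8867) = +0.000004 -0.001284 = -0.001280
D = (-0.926037-0.377432i)·(-0.001280)·(-0.946502+0.322697i) = -0.001277-0.000075i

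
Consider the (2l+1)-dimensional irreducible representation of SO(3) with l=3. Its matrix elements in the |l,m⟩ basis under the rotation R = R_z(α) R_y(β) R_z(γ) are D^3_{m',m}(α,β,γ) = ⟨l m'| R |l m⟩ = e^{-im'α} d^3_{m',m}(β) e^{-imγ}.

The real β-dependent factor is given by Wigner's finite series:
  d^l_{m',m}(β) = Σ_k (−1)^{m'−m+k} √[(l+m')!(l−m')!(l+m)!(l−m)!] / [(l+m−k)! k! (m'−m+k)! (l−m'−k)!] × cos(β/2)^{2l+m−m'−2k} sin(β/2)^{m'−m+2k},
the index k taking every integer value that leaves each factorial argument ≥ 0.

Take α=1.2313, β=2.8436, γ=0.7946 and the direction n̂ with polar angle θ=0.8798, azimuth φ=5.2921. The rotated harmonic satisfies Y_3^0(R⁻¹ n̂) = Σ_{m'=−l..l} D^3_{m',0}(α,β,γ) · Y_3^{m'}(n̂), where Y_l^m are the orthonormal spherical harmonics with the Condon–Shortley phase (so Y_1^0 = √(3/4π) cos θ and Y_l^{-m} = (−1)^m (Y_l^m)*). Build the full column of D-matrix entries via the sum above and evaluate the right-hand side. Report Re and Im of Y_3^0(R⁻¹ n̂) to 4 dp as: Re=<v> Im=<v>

Re=0.0597 Im=0.0000

Need the full column D^3_{m',0} for m'=−3..3 at α=1.2313, β=2.8436, γ=0.7946.
cos(β/2)=0.148446, sin(β/2)=0.988921
d^3_{-3,0}: single k=3 term ⇒ +0.014148;  D = -0.012045-0.007423i
d^3_{-2,0}: k∈[2..3] ⇒ +0.002601 -0.115436 = -0.112835;  D = +0.087809-0.070861i
d^3_{-1,0}: k∈[1..3] ⇒ +0.000247 -0.032877 +0.486368 = +0.453738;  D = +0.151100+0.427839i
d^3_{0,0}: k∈[0..3] ⇒ +0.000011 -0.004274 +0.189681 -0.935338 = -0.749920;  D = -0.749920+0.000000i
d^3_{1,0}: k∈[0..2] ⇒ -0.000247 +0.032877 -0.486368 = -0.453738;  D = -0.151100+0.427839i
d^3_{2,0}: k∈[0..1] ⇒ +0.002601 -0.115436 = -0.112835;  D = +0.087809+0.070861i
d^3_{3,0}: single k=0 term ⇒ -0.014148;  D = +0.012045-0.007423i
Y_3^{m'}(θ=0.8798,φ=5.2921) and Σ D·Y over m':
  (-0.0120-0.0074i)·(-0.1882+0.0320i)  (+0.0878-0.0709i)·(-0.1547+0.3545i)  (+0.1511+0.4278i)·(+0.1406+0.2148i)  (-0.7499+0.0000i)·(-0.2305+0.0000i)  (-0.1511+0.4278i)·(-0.1406+0.2148i)  (+0.0878+0.0709i)·(-0.1547-0.3545i)  (+0.0120-0.0074i)·(+0.1882+0.0320i)
Y_3^0(R⁻¹ n̂) = +0.059670-0.000000i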